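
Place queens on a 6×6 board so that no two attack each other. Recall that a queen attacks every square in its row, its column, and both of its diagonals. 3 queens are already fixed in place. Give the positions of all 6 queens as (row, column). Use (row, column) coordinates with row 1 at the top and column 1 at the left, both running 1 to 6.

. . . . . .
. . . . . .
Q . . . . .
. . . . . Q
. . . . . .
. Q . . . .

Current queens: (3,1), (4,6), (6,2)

(1,5) (2,3) (3,1) (4,6) (5,4) (6,2)

Row 1: attacked by (3,1)→{1,3}; (4,6)→{3,6}; (6,2)→{2}. Safe: 4, 5. Place at column 5.
Row 2: attacked by (1,5)→{4,5,6}; (3,1)→{1,2}; (4,6)→{4,6}; (6,2)→{2,6}. Safe: 3. Place at column 3.
Row 5: attacked by (1,5)→{1,5}; (2,3)→{3,6}; (3,1)→{1,3}; (4,6)→{5,6}; (6,2)→{1,2,3}. Safe: 4. Place at column 4.
Columns [5, 3, 1, 6, 4, 2], r−c [-4, -1, 2, -2, 1, 4], r+c [6, 5, 4, 10, 9, 8] are all distinct, so no two queens attack.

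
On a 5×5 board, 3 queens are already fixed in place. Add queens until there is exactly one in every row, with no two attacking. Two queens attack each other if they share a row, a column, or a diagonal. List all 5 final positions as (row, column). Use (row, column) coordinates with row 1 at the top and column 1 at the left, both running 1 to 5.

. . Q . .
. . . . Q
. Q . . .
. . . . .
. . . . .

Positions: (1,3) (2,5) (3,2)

Row 4: attacked by (1,3)→{3}; (2,5)→{3,5}; (3,2)→{1,2,3}. Safe: 4. Place at column 4.
Row 5: attacked by (1,3)→{3}; (2,5)→{2,5}; (3,2)→{2,4}; (4,4)→{3,4,5}. Safe: 1. Place at column 1.
Columns [3, 5, 2, 4, 1], r−c [-2, -3, 1, 0, 4], r+c [4, 7, 5, 8, 6] are all distinct, so no two queens attack.

(1,3) (2,5) (3,2) (4,4) (5,1)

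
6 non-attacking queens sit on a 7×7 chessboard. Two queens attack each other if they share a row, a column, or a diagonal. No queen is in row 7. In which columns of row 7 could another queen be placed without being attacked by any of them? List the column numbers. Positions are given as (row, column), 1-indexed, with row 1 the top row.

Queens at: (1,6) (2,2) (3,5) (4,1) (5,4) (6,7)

(1,6) attacks row 7 at column 6.
(2,2) attacks row 7 at column 2 and diagonals 7.
(3,5) attacks row 7 at column 5 and diagonals 1.
(4,1) attacks row 7 at column 1 and diagonals 4.
(5,4) attacks row 7 at column 4 and diagonals 2, 6.
(6,7) attacks row 7 at column 7 and diagonals 6.
Attacked columns: {1, 2, 4, 5, 6, 7}. Safe: {3}.

columns 3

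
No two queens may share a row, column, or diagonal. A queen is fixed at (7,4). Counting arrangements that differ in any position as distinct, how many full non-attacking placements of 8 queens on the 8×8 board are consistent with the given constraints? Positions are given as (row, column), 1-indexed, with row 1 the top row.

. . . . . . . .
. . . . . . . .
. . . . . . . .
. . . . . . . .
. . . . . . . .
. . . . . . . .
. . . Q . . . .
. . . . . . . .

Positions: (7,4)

8

Branch on row 1: col 1 → 0; col 2 → 0; col 3 → 3; col 5 → 3; col 6 → 1; col 7 → 0; col 8 → 1.
Sum: 0 + 0 + 3 + 3 + 1 + 0 + 1 = 8.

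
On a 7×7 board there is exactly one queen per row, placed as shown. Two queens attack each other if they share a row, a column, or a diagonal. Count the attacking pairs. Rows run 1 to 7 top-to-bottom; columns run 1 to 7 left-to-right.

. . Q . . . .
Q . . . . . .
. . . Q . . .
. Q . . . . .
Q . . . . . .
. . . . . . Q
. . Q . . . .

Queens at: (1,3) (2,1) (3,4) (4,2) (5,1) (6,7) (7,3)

Same column: (1,3)–(7,3) (column 3); (2,1)–(5,1) (column 1).
Same diagonal: (3,4)–(6,7) (|3−6| = |4−7| = 3); (4,2)–(5,1) (|4−5| = |2−1| = 1); (5,1)–(7,3) (|5−7| = |1−3| = 2).
Total attacking pairs: 5.

5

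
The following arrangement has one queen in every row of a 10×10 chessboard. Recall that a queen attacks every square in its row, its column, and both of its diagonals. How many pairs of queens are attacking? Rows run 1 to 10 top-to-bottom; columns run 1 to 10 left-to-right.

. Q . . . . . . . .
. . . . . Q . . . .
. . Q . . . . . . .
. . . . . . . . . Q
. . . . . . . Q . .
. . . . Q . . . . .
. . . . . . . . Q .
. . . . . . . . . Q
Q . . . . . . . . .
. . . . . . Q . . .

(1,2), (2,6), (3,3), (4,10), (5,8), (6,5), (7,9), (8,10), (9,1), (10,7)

Same column: (4,10)–(8,10) (column 10).
Same diagonal: (7,9)–(8,10) (|7−8| = |9−10| = 1).
Total attacking pairs: 2.

2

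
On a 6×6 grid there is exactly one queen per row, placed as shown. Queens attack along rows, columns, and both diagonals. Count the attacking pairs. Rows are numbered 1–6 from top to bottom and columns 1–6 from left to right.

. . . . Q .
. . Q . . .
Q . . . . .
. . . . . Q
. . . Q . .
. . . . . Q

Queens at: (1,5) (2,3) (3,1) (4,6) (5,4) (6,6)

Same column: (4,6)–(6,6) (column 6).
Total attacking pairs: 1.

1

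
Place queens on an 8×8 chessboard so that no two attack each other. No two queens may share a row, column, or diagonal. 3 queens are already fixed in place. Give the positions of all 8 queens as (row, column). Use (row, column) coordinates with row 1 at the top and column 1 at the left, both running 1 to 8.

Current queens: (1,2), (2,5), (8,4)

Row 3: attacked by (1,2)→{2,4}; (2,5)→{4,5,6}; (8,4)→{4}. Safe: 1, 3, 7, 8. Place at column 7.
Row 4: attacked by (1,2)→{2,5}; (2,5)→{3,5,7}; (3,7)→{6,7,8}; (8,4)→{4,8}. Safe: 1. Place at column 1.
Row 5: attacked by (1,2)→{2,6}; (2,5)→{2,5,8}; (3,7)→{5,7}; (4,1)→{1,2}; (8,4)→{1,4,7}. Safe: 3. Place at column 3.
Row 6: attacked by (1,2)→{2,7}; (2,5)→{1,5}; (3,7)→{4,7}; (4,1)→{1,3}; (5,3)→{2,3,4}; (8,4)→{2,4,6}. Safe: 8. Place at column 8.
Row 7: attacked by (1,2)→{2,8}; (2,5)→{5}; (3,7)→{3,7}; (4,1)→{1,4}; (5,3)→{1,3,5}; (6,8)→{7,8}; (8,4)→{3,4,5}. Safe: 6. Place at column 6.
Columns [2, 5, 7, 1, 3, 8, 6, 4], r−c [-1, -3, -4, 3, 2, -2, 1, 4], r+c [3, 7, 10, 5, 8, 14, 13, 12] are all distinct, so no two queens attack.

(1,2) (2,5) (3,7) (4,1) (5,3) (6,8) (7,6) (8,4)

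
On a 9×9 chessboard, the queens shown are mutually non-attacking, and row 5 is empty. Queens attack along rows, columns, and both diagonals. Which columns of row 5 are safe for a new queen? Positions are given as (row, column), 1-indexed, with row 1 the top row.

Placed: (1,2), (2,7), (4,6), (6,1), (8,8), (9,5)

columns 3

(1,2) attacks row 5 at column 2 and diagonals 6.
(2,7) attacks row 5 at column 7 and diagonals 4.
(4,6) attacks row 5 at column 6 and diagonals 5, 7.
(6,1) attacks row 5 at column 1 and diagonals 2.
(8,8) attacks row 5 at column 8 and diagonals 5.
(9,5) attacks row 5 at column 5 and diagonals 1, 9.
Attacked columns: {1, 2, 4, 5, 6, 7, 8, 9}. Safe: {3}.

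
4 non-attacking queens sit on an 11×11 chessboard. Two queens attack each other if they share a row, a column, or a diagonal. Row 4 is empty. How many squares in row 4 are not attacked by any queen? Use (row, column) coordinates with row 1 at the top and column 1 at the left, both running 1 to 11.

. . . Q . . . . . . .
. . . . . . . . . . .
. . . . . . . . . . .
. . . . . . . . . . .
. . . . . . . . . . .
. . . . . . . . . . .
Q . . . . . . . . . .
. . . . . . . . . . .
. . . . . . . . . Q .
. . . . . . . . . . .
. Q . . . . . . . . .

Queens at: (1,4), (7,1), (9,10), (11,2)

(1,4) attacks row 4 at column 4 and diagonals 1, 7.
(7,1) attacks row 4 at column 1 and diagonals 4.
(9,10) attacks row 4 at column 10 and diagonals 5.
(11,2) attacks row 4 at column 2 and diagonals 9.
Attacked columns: {1, 2, 4, 5, 7, 9, 10}. Safe: {3, 6, 8, 11}.

4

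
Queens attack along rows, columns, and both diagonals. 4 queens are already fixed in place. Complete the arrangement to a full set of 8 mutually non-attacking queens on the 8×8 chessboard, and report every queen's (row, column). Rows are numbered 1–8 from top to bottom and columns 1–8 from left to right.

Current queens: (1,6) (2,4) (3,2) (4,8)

Row 5: attacked by (1,6)→{2,6}; (2,4)→{1,4,7}; (3,2)→{2,4}; (4,8)→{7,8}. Safe: 3, 5. Place at column 5.
Row 6: attacked by (1,6)→{1,6}; (2,4)→{4,8}; (3,2)→{2,5}; (4,8)→{6,8}; (5,5)→{4,5,6}. Safe: 3, 7. Place at column 7.
Row 7: attacked by (1,6)→{6}; (2,4)→{4}; (3,2)→{2,6}; (4,8)→{5,8}; (5,5)→{3,5,7}; (6,7)→{6,7,8}. Safe: 1. Place at column 1.
Row 8: attacked by (1,6)→{6}; (2,4)→{4}; (3,2)→{2,7}; (4,8)→{4,8}; (5,5)→{2,5,8}; (6,7)→{5,7}; (7,1)→{1,2}. Safe: 3. Place at column 3.
Columns [6, 4, 2, 8, 5, 7, 1, 3], r−c [-5, -2, 1, -4, 0, -1, 6, 5], r+c [7, 6, 5, 12, 10, 13, 8, 11] are all distinct, so no two queens attack.

(1,6) (2,4) (3,2) (4,8) (5,5) (6,7) (7,1) (8,3)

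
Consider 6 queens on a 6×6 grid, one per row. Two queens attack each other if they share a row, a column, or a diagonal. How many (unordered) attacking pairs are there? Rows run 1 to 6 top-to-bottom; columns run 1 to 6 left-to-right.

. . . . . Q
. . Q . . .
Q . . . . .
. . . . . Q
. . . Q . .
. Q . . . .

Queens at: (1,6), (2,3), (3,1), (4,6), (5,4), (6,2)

1

Same column: (1,6)–(4,6) (column 6).
Total attacking pairs: 1.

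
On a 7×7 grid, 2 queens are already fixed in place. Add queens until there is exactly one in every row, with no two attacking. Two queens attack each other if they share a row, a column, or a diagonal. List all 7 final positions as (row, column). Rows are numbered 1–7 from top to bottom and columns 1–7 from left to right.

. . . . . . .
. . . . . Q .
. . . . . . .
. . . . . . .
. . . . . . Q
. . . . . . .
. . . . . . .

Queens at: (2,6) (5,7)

(1,1) (2,6) (3,4) (4,2) (5,7) (6,5) (7,3)

Row 1: attacked by (2,6)→{5,6,7}; (5,7)→{3,7}. Safe: 1, 2, 4. Place at column 1.
Row 3: attacked by (1,1)→{1,3}; (2,6)→{5,6,7}; (5,7)→{5,7}. Safe: 2, 4. Place at column 4.
Row 4: attacked by (1,1)→{1,4}; (2,6)→{4,6}; (3,4)→{3,4,5}; (5,7)→{6,7}. Safe: 2. Place at column 2.
Row 6: attacked by (1,1)→{1,6}; (2,6)→{2,6}; (3,4)→{1,4,7}; (4,2)→{2,4}; (5,7)→{6,7}. Safe: 3, 5. Place at column 5.
Row 7: attacked by (1,1)→{1,7}; (2,6)→{1,6}; (3,4)→{4}; (4,2)→{2,5}; (5,7)→{5,7}; (6,5)→{4,5,6}. Safe: 3. Place at column 3.
Columns [1, 6, 4, 2, 7, 5, 3], r−c [0, -4, -1, 2, -2, 1, 4], r+c [2, 8, 7, 6, 12, 11, 10] are all distinct, so no two queens attack.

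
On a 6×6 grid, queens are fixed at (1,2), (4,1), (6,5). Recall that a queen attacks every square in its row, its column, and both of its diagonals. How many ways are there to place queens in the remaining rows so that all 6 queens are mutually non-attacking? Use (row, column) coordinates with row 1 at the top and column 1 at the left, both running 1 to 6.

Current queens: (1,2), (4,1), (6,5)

Branch on row 2: col 4 → 1; col 6 → 0.
Sum: 1 + 0 = 1.

1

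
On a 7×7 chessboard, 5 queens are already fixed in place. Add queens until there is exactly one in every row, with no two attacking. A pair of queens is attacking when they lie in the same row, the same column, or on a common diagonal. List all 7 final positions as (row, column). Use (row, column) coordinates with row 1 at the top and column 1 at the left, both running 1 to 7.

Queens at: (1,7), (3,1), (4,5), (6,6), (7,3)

(1,7) (2,4) (3,1) (4,5) (5,2) (6,6) (7,3)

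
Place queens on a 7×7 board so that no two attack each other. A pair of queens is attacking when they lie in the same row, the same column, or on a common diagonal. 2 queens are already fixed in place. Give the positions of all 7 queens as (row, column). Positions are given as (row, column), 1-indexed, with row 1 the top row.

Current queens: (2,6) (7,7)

(1,3) (2,6) (3,2) (4,5) (5,1) (6,4) (7,7)

Row 1: attacked by (2,6)→{5,6,7}; (7,7)→{1,7}. Safe: 2, 3, 4. Place at column 3.
Row 3: attacked by (1,3)→{1,3,5}; (2,6)→{5,6,7}; (7,7)→{3,7}. Safe: 2, 4. Place at column 2.
Row 4: attacked by (1,3)→{3,6}; (2,6)→{4,6}; (3,2)→{1,2,3}; (7,7)→{4,7}. Safe: 5. Place at column 5.
Row 5: attacked by (1,3)→{3,7}; (2,6)→{3,6}; (3,2)→{2,4}; (4,5)→{4,5,6}; (7,7)→{5,7}. Safe: 1. Place at column 1.
Row 6: attacked by (1,3)→{3}; (2,6)→{2,6}; (3,2)→{2,5}; (4,5)→{3,5,7}; (5,1)→{1,2}; (7,7)→{6,7}. Safe: 4. Place at column 4.
Columns [3, 6, 2, 5, 1, 4, 7], r−c [-2, -4, 1, -1, 4, 2, 0], r+c [4, 8, 5, 9, 6, 10, 14] are all distinct, so no two queens attack.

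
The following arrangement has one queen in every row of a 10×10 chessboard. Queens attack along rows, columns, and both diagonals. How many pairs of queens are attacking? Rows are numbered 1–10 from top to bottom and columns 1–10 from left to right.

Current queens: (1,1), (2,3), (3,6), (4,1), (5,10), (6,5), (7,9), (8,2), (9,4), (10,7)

3

Same column: (1,1)–(4,1) (column 1).
Same diagonal: (2,3)–(4,1) (|2−4| = |3−1| = 2); (4,1)–(10,7) (|4−10| = |1−7| = 6).
Total attacking pairs: 3.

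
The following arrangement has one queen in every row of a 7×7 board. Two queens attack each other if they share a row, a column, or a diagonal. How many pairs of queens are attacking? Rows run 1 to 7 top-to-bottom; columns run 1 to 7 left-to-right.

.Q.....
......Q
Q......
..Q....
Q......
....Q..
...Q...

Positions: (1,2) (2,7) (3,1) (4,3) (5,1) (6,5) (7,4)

Same column: (3,1)–(5,1) (column 1).
Same diagonal: (4,3)–(6,5) (|4−6| = |3−5| = 2); (6,5)–(7,4) (|6−7| = |5−4| = 1).
Total attacking pairs: 3.

3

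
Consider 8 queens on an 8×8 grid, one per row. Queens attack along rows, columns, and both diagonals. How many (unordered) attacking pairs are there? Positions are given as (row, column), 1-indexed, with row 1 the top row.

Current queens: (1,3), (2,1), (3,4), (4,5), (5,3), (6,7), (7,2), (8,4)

6

Same column: (1,3)–(5,3) (column 3); (3,4)–(8,4) (column 4).
Same diagonal: (3,4)–(4,5) (|3−4| = |4−5| = 1); (3,4)–(6,7) (|3−6| = |4−7| = 3); (4,5)–(6,7) (|4−6| = |5−7| = 2); (4,5)–(7,2) (|4−7| = |5−2| = 3).
Total attacking pairs: 6.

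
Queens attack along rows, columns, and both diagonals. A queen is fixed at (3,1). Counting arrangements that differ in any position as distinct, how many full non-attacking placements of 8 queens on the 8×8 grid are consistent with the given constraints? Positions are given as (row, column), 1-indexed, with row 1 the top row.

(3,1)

Branch on row 1: col 2 → 1; col 4 → 4; col 5 → 4; col 6 → 4; col 7 → 1; col 8 → 2.
Sum: 1 + 4 + 4 + 4 + 1 + 2 = 16.

16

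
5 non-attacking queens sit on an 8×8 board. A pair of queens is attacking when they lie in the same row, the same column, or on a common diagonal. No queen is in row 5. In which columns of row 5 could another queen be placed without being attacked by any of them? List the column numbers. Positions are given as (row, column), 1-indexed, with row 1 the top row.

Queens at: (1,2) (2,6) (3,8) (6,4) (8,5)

columns 1, 7

(1,2) attacks row 5 at column 2 and diagonals 6.
(2,6) attacks row 5 at column 6 and diagonals 3.
(3,8) attacks row 5 at column 8 and diagonals 6.
(6,4) attacks row 5 at column 4 and diagonals 3, 5.
(8,5) attacks row 5 at column 5 and diagonals 2, 8.
Attacked columns: {2, 3, 4, 5, 6, 8}. Safe: {1, 7}.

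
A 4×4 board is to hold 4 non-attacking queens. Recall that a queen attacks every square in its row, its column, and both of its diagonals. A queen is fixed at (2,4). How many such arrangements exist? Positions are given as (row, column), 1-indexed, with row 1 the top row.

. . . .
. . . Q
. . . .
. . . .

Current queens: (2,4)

1

Branch on row 1: col 1 → 0; col 2 → 1.
Sum: 0 + 1 = 1.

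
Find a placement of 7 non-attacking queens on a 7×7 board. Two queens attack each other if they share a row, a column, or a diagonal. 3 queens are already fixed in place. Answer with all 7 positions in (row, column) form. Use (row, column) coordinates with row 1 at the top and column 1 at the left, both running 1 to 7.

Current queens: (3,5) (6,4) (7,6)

Row 1: attacked by (3,5)→{3,5,7}; (6,4)→{4}; (7,6)→{6}. Safe: 1, 2. Place at column 1.
Row 2: attacked by (1,1)→{1,2}; (3,5)→{4,5,6}; (6,4)→{4}; (7,6)→{1,6}. Safe: 3, 7. Place at column 3.
Row 4: attacked by (1,1)→{1,4}; (2,3)→{1,3,5}; (3,5)→{4,5,6}; (6,4)→{2,4,6}; (7,6)→{3,6}. Safe: 7. Place at column 7.
Row 5: attacked by (1,1)→{1,5}; (2,3)→{3,6}; (3,5)→{3,5,7}; (4,7)→{6,7}; (6,4)→{3,4,5}; (7,6)→{4,6}. Safe: 2. Place at column 2.
Columns [1, 3, 5, 7, 2, 4, 6], r−c [0, -1, -2, -3, 3, 2, 1], r+c [2, 5, 8, 11, 7, 10, 13] are all distinct, so no two queens attack.

(1,1) (2,3) (3,5) (4,7) (5,2) (6,4) (7,6)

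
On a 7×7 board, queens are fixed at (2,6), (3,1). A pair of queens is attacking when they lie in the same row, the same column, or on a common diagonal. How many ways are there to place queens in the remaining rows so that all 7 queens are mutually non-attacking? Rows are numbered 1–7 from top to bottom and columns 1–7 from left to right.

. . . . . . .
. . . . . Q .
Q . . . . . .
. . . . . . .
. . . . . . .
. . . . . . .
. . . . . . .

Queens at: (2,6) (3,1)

1

Branch on row 1: col 2 → 0; col 4 → 1.
Sum: 0 + 1 = 1.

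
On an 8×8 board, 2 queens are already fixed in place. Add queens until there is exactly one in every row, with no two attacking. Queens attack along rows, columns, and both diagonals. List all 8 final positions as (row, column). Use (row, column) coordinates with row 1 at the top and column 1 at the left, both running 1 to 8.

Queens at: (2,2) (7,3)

(1,4) (2,2) (3,5) (4,8) (5,6) (6,1) (7,3) (8,7)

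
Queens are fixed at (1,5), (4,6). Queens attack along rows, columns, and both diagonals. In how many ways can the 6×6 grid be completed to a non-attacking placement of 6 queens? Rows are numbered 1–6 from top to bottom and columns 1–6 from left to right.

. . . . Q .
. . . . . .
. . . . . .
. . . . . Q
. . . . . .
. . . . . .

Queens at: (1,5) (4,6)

Branch on row 2: col 1 → 0; col 2 → 0; col 3 → 1.
Sum: 0 + 0 + 1 = 1.

1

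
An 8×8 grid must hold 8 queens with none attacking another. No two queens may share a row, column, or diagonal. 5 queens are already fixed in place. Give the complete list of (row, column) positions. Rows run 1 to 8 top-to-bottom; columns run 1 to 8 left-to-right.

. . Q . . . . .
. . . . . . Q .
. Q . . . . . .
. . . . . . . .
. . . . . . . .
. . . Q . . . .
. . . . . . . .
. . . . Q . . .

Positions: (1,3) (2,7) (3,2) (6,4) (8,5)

Row 4: attacked by (1,3)→{3,6}; (2,7)→{5,7}; (3,2)→{1,2,3}; (6,4)→{2,4,6}; (8,5)→{1,5}. Safe: 8. Place at column 8.
Row 5: attacked by (1,3)→{3,7}; (2,7)→{4,7}; (3,2)→{2,4}; (4,8)→{7,8}; (6,4)→{3,4,5}; (8,5)→{2,5,8}. Safe: 1, 6. Place at column 6.
Row 7: attacked by (1,3)→{3}; (2,7)→{2,7}; (3,2)→{2,6}; (4,8)→{5,8}; (5,6)→{4,6,8}; (6,4)→{3,4,5}; (8,5)→{4,5,6}. Safe: 1. Place at column 1.
Columns [3, 7, 2, 8, 6, 4, 1, 5], r−c [-2, -5, 1, -4, -1, 2, 6, 3], r+c [4, 9, 5, 12, 11, 10, 8, 13] are all distinct, so no two queens attack.

(1,3) (2,7) (3,2) (4,8) (5,6) (6,4) (7,1) (8,5)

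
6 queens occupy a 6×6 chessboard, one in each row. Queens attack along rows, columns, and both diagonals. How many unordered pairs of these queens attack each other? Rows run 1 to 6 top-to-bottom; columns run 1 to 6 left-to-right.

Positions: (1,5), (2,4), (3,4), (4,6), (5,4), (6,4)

Same column: (2,4)–(3,4) (column 4); (2,4)–(5,4) (column 4); (2,4)–(6,4) (column 4); (3,4)–(5,4) (column 4); (3,4)–(6,4) (column 4); (5,4)–(6,4) (column 4).
Same diagonal: (1,5)–(2,4) (|1−2| = |5−4| = 1); (2,4)–(4,6) (|2−4| = |4−6| = 2); (4,6)–(6,4) (|4−6| = |6−4| = 2).
Total attacking pairs: 9.

9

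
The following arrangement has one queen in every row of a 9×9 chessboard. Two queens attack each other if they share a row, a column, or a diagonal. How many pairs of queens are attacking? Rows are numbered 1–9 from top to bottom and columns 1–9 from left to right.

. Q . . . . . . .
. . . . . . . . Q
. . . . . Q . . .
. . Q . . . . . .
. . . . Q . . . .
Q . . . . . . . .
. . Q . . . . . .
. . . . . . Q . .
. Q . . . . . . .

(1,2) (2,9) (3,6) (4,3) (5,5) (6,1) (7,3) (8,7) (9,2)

Same column: (1,2)–(9,2) (column 2); (4,3)–(7,3) (column 3).
Same diagonal: (2,9)–(9,2) (|2−9| = |9−2| = 7); (4,3)–(6,1) (|4−6| = |3−1| = 2); (4,3)–(8,7) (|4−8| = |3−7| = 4); (5,5)–(7,3) (|5−7| = |5−3| = 2).
Total attacking pairs: 6.

6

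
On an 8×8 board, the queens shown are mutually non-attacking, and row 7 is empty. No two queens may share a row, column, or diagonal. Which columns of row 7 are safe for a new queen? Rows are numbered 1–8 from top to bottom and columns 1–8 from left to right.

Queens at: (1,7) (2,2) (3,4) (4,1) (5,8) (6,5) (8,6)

columns 3

(1,7) attacks row 7 at column 7 and diagonals 1.
(2,2) attacks row 7 at column 2 and diagonals 7.
(3,4) attacks row 7 at column 4 and diagonals 8.
(4,1) attacks row 7 at column 1 and diagonals 4.
(5,8) attacks row 7 at column 8 and diagonals 6.
(6,5) attacks row 7 at column 5 and diagonals 4, 6.
(8,6) attacks row 7 at column 6 and diagonals 5, 7.
Attacked columns: {1, 2, 4, 5, 6, 7, 8}. Safe: {3}.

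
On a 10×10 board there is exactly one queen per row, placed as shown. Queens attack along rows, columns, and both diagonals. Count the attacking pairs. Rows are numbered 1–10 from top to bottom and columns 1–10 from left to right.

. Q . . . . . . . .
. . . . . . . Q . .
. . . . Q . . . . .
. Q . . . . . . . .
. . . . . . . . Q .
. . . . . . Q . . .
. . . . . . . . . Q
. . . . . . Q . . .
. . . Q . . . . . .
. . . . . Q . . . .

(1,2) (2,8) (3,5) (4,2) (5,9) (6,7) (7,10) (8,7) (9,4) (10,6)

Same column: (1,2)–(4,2) (column 2); (6,7)–(8,7) (column 7).
Same diagonal: (1,2)–(6,7) (|1−6| = |2−7| = 5); (6,7)–(9,4) (|6−9| = |7−4| = 3).
Total attacking pairs: 4.

4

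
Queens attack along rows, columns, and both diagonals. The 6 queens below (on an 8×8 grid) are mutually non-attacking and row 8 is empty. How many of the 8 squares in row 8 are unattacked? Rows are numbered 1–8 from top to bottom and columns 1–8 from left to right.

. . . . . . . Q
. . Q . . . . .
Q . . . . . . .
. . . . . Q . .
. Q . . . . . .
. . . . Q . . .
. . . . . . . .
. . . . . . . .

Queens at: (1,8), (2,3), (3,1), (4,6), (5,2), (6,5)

(1,8) attacks row 8 at column 8 and diagonals 1.
(2,3) attacks row 8 at column 3.
(3,1) attacks row 8 at column 1 and diagonals 6.
(4,6) attacks row 8 at column 6 and diagonals 2.
(5,2) attacks row 8 at column 2 and diagonals 5.
(6,5) attacks row 8 at column 5 and diagonals 3, 7.
Attacked columns: {1, 2, 3, 5, 6, 7, 8}. Safe: {4}.

1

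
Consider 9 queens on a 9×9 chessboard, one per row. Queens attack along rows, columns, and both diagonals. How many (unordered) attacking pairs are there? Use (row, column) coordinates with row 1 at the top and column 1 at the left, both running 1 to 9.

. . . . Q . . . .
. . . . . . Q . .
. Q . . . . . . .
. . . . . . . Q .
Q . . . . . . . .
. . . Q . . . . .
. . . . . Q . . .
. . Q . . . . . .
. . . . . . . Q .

Same column: (4,8)–(9,8) (column 8).
Same diagonal: (1,5)–(4,8) (|1−4| = |5−8| = 3); (1,5)–(5,1) (|1−5| = |5−1| = 4); (3,2)–(7,6) (|3−7| = |2−6| = 4); (3,2)–(9,8) (|3−9| = |2−8| = 6); (7,6)–(9,8) (|7−9| = |6−8| = 2).
Total attacking pairs: 6.

6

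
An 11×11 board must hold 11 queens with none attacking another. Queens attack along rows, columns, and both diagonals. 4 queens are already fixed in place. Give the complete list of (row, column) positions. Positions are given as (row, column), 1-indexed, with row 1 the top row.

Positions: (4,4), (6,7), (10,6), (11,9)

(1,5) (2,8) (3,11) (4,4) (5,2) (6,7) (7,10) (8,1) (9,3) (10,6) (11,9)

Row 1: attacked by (4,4)→{1,4,7}; (6,7)→{2,7}; (10,6)→{6}; (11,9)→{9}. Safe: 3, 5, 8, 10, 11. Place at column 5.
Row 2: attacked by (1,5)→{4,5,6}; (4,4)→{2,4,6}; (6,7)→{3,7,11}; (10,6)→{6}; (11,9)→{9}. Safe: 1, 8, 10. Place at column 8.
Row 3: attacked by (1,5)→{3,5,7}; (2,8)→{7,8,9}; (4,4)→{3,4,5}; (6,7)→{4,7,10}; (10,6)→{6}; (11,9)→{1,9}. Safe: 2, 11. Place at column 11.
Row 5: attacked by (1,5)→{1,5,9}; (2,8)→{5,8,11}; (3,11)→{9,11}; (4,4)→{3,4,5}; (6,7)→{6,7,8}; (10,6)→{1,6,11}; (11,9)→{3,9}. Safe: 2, 10. Place at column 2.
Row 7: attacked by (1,5)→{5,11}; (2,8)→{3,8}; (3,11)→{7,11}; (4,4)→{1,4,7}; (5,2)→{2,4}; (6,7)→{6,7,8}; (10,6)→{3,6,9}; (11,9)→{5,9}. Safe: 10. Place at column 10.
Row 8: attacked by (1,5)→{5}; (2,8)→{2,8}; (3,11)→{6,11}; (4,4)→{4,8}; (5,2)→{2,5}; (6,7)→{5,7,9}; (7,10)→{9,10,11}; (10,6)→{4,6,8}; (11,9)→{6,9}. Safe: 1, 3. Place at column 1.
Row 9: attacked by (1,5)→{5}; (2,8)→{1,8}; (3,11)→{5,11}; (4,4)→{4,9}; (5,2)→{2,6}; (6,7)→{4,7,10}; (7,10)→{8,10}; (8,1)→{1,2}; (10,6)→{5,6,7}; (11,9)→{7,9,11}. Safe: 3. Place at column 3.
Columns [5, 8, 11, 4, 2, 7, 10, 1, 3, 6, 9], r−c [-4, -6, -8, 0, 3, -1, -3, 7, 6, 4, 2], r+c [6, 10, 14, 8, 7, 13, 17, 9, 12, 16, 20] are all distinct, so no two queens attack.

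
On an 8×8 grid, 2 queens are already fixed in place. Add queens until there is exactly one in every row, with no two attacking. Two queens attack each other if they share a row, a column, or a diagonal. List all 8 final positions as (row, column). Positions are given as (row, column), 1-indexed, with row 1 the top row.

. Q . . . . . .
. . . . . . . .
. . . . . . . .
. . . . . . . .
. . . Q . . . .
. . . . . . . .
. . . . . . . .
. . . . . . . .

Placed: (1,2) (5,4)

Row 2: attacked by (1,2)→{1,2,3}; (5,4)→{1,4,7}. Safe: 5, 6, 8. Place at column 6.
Row 3: attacked by (1,2)→{2,4}; (2,6)→{5,6,7}; (5,4)→{2,4,6}. Safe: 1, 3, 8. Place at column 1.
Row 4: attacked by (1,2)→{2,5}; (2,6)→{4,6,8}; (3,1)→{1,2}; (5,4)→{3,4,5}. Safe: 7. Place at column 7.
Row 6: attacked by (1,2)→{2,7}; (2,6)→{2,6}; (3,1)→{1,4}; (4,7)→{5,7}; (5,4)→{3,4,5}. Safe: 8. Place at column 8.
Row 7: attacked by (1,2)→{2,8}; (2,6)→{1,6}; (3,1)→{1,5}; (4,7)→{4,7}; (5,4)→{2,4,6}; (6,8)→{7,8}. Safe: 3. Place at column 3.
Row 8: attacked by (1,2)→{2}; (2,6)→{6}; (3,1)→{1,6}; (4,7)→{3,7}; (5,4)→{1,4,7}; (6,8)→{6,8}; (7,3)→{2,3,4}. Safe: 5. Place at column 5.
Columns [2, 6, 1, 7, 4, 8, 3, 5], r−c [-1, -4, 2, -3, 1, -2, 4, 3], r+c [3, 8, 4, 11, 9, 14, 10, 13] are all distinct, so no two queens attack.

(1,2) (2,6) (3,1) (4,7) (5,4) (6,8) (7,3) (8,5)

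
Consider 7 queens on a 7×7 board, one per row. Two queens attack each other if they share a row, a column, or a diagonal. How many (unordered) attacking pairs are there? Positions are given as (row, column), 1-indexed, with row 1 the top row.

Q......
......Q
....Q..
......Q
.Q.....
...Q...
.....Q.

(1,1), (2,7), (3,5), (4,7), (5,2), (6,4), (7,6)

Same column: (2,7)–(4,7) (column 7).
Total attacking pairs: 1.

1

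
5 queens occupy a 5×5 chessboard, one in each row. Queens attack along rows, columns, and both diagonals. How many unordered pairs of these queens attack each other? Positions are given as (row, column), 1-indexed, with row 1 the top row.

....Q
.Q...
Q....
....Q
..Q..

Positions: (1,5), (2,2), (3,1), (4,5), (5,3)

Same column: (1,5)–(4,5) (column 5).
Same diagonal: (2,2)–(3,1) (|2−3| = |2−1| = 1); (3,1)–(5,3) (|3−5| = |1−3| = 2).
Total attacking pairs: 3.

3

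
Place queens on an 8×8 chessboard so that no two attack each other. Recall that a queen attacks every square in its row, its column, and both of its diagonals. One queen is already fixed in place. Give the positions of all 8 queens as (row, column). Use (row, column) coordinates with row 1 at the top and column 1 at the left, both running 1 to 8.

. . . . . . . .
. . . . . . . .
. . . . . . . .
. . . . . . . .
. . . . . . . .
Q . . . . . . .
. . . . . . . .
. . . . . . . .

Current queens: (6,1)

Row 1: attacked by (6,1)→{1,6}. Safe: 2, 3, 4, 5, 7, 8. Place at column 7.
Row 2: attacked by (1,7)→{6,7,8}; (6,1)→{1,5}. Safe: 2, 3, 4. Place at column 4.
Row 3: attacked by (1,7)→{5,7}; (2,4)→{3,4,5}; (6,1)→{1,4}. Safe: 2, 6, 8. Place at column 2.
Row 4: attacked by (1,7)→{4,7}; (2,4)→{2,4,6}; (3,2)→{1,2,3}; (6,1)→{1,3}. Safe: 5, 8. Place at column 8.
Row 5: attacked by (1,7)→{3,7}; (2,4)→{1,4,7}; (3,2)→{2,4}; (4,8)→{7,8}; (6,1)→{1,2}. Safe: 5, 6. Place at column 6.
Row 7: attacked by (1,7)→{1,7}; (2,4)→{4}; (3,2)→{2,6}; (4,8)→{5,8}; (5,6)→{4,6,8}; (6,1)→{1,2}. Safe: 3. Place at column 3.
Row 8: attacked by (1,7)→{7}; (2,4)→{4}; (3,2)→{2,7}; (4,8)→{4,8}; (5,6)→{3,6}; (6,1)→{1,3}; (7,3)→{2,3,4}. Safe: 5. Place at column 5.
Columns [7, 4, 2, 8, 6, 1, 3, 5], r−c [-6, -2, 1, -4, -1, 5, 4, 3], r+c [8, 6, 5, 12, 11, 7, 10, 13] are all distinct, so no two queens attack.

(1,7) (2,4) (3,2) (4,8) (5,6) (6,1) (7,3) (8,5)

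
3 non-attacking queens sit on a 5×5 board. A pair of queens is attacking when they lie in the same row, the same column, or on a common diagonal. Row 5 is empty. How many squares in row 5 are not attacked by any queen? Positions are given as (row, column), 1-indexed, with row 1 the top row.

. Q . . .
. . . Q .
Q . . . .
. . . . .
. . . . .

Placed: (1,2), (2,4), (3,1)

1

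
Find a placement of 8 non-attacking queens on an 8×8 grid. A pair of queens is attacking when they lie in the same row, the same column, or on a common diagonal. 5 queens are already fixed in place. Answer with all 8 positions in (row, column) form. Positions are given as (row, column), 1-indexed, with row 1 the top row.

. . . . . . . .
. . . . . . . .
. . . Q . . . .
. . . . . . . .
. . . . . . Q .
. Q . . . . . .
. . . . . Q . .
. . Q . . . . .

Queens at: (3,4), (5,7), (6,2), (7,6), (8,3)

(1,5) (2,8) (3,4) (4,1) (5,7) (6,2) (7,6) (8,3)

Row 1: attacked by (3,4)→{2,4,6}; (5,7)→{3,7}; (6,2)→{2,7}; (7,6)→{6}; (8,3)→{3}. Safe: 1, 5, 8. Place at column 5.
Row 2: attacked by (1,5)→{4,5,6}; (3,4)→{3,4,5}; (5,7)→{4,7}; (6,2)→{2,6}; (7,6)→{1,6}; (8,3)→{3}. Safe: 8. Place at column 8.
Row 4: attacked by (1,5)→{2,5,8}; (2,8)→{6,8}; (3,4)→{3,4,5}; (5,7)→{6,7,8}; (6,2)→{2,4}; (7,6)→{3,6}; (8,3)→{3,7}. Safe: 1. Place at column 1.
Columns [5, 8, 4, 1, 7, 2, 6, 3], r−c [-4, -6, -1, 3, -2, 4, 1, 5], r+c [6, 10, 7, 5, 12, 8, 13, 11] are all distinct, so no two queens attack.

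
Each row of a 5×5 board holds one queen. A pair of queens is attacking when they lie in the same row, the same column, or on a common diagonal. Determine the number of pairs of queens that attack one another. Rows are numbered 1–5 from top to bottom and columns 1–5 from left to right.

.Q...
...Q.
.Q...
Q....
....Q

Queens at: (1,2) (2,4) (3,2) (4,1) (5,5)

2

Same column: (1,2)–(3,2) (column 2).
Same diagonal: (3,2)–(4,1) (|3−4| = |2−1| = 1).
Total attacking pairs: 2.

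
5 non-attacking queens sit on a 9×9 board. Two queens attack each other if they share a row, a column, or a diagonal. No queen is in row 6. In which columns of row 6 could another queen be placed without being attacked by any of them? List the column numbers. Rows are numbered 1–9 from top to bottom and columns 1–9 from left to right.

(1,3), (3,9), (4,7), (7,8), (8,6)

columns 1, 2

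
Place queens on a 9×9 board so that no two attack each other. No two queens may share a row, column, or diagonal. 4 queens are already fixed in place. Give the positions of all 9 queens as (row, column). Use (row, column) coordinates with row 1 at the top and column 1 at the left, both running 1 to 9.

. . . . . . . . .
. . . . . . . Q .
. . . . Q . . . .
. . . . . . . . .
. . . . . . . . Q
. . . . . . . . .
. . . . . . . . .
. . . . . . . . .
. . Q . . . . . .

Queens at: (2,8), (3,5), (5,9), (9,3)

(1,6) (2,8) (3,5) (4,2) (5,9) (6,7) (7,4) (8,1) (9,3)

Row 1: attacked by (2,8)→{7,8,9}; (3,5)→{3,5,7}; (5,9)→{5,9}; (9,3)→{3}. Safe: 1, 2, 4, 6. Place at column 6.
Row 4: attacked by (1,6)→{3,6,9}; (2,8)→{6,8}; (3,5)→{4,5,6}; (5,9)→{8,9}; (9,3)→{3,8}. Safe: 1, 2, 7. Place at column 2.
Row 6: attacked by (1,6)→{1,6}; (2,8)→{4,8}; (3,5)→{2,5,8}; (4,2)→{2,4}; (5,9)→{8,9}; (9,3)→{3,6}. Safe: 7. Place at column 7.
Row 7: attacked by (1,6)→{6}; (2,8)→{3,8}; (3,5)→{1,5,9}; (4,2)→{2,5}; (5,9)→{7,9}; (6,7)→{6,7,8}; (9,3)→{1,3,5}. Safe: 4. Place at column 4.
Row 8: attacked by (1,6)→{6}; (2,8)→{2,8}; (3,5)→{5}; (4,2)→{2,6}; (5,9)→{6,9}; (6,7)→{5,7,9}; (7,4)→{3,4,5}; (9,3)→{2,3,4}. Safe: 1. Place at column 1.
Columns [6, 8, 5, 2, 9, 7, 4, 1, 3], r−c [-5, -6, -2, 2, -4, -1, 3, 7, 6], r+c [7, 10, 8, 6, 14, 13, 11, 9, 12] are all distinct, so no two queens attack.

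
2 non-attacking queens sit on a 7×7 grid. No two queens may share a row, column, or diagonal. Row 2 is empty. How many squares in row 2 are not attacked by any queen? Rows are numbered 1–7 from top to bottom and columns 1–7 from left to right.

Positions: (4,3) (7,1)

(4,3) attacks row 2 at column 3 and diagonals 1, 5.
(7,1) attacks row 2 at column 1 and diagonals 6.
Attacked columns: {1, 3, 5, 6}. Safe: {2, 4, 7}.

3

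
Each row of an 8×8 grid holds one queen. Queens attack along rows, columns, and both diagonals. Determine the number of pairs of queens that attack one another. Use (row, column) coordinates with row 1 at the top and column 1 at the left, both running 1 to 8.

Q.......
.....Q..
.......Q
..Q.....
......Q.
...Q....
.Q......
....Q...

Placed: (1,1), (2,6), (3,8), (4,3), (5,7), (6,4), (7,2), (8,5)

All columns are distinct and no two queens satisfy |Δrow| = |Δcol|, so no pair attacks.

0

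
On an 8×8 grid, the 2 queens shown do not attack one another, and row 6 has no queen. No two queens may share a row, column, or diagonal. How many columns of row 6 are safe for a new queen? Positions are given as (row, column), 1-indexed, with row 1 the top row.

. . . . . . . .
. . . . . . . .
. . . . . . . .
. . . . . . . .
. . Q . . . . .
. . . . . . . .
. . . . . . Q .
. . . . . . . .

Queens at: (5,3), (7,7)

2

(5,3) attacks row 6 at column 3 and diagonals 2, 4.
(7,7) attacks row 6 at column 7 and diagonals 6, 8.
Attacked columns: {2, 3, 4, 6, 7, 8}. Safe: {1, 5}.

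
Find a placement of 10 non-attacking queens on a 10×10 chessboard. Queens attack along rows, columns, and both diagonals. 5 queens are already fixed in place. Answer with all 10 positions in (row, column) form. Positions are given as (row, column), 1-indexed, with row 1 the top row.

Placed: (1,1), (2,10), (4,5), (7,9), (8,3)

(1,1) (2,10) (3,7) (4,5) (5,8) (6,2) (7,9) (8,3) (9,6) (10,4)

Row 3: attacked by (1,1)→{1,3}; (2,10)→{9,10}; (4,5)→{4,5,6}; (7,9)→{5,9}; (8,3)→{3,8}. Safe: 2, 7. Place at column 7.
Row 5: attacked by (1,1)→{1,5}; (2,10)→{7,10}; (3,7)→{5,7,9}; (4,5)→{4,5,6}; (7,9)→{7,9}; (8,3)→{3,6}. Safe: 2, 8. Place at column 8.
Row 6: attacked by (1,1)→{1,6}; (2,10)→{6,10}; (3,7)→{4,7,10}; (4,5)→{3,5,7}; (5,8)→{7,8,9}; (7,9)→{8,9,10}; (8,3)→{1,3,5}. Safe: 2. Place at column 2.
Row 9: attacked by (1,1)→{1,9}; (2,10)→{3,10}; (3,7)→{1,7}; (4,5)→{5,10}; (5,8)→{4,8}; (6,2)→{2,5}; (7,9)→{7,9}; (8,3)→{2,3,4}. Safe: 6. Place at column 6.
Row 10: attacked by (1,1)→{1,10}; (2,10)→{2,10}; (3,7)→{7}; (4,5)→{5}; (5,8)→{3,8}; (6,2)→{2,6}; (7,9)→{6,9}; (8,3)→{1,3,5}; (9,6)→{5,6,7}. Safe: 4. Place at column 4.
Columns [1, 10, 7, 5, 8, 2, 9, 3, 6, 4], r−c [0, -8, -4, -1, -3, 4, -2, 5, 3, 6], r+c [2, 12, 10, 9, 13, 8, 16, 11, 15, 14] are all distinct, so no two queens attack.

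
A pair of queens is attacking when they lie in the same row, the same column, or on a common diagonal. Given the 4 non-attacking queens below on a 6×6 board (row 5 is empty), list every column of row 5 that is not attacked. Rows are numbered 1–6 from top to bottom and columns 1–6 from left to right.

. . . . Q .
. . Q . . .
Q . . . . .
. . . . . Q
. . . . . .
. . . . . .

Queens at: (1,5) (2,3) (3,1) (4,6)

columns 2, 4

(1,5) attacks row 5 at column 5 and diagonals 1.
(2,3) attacks row 5 at column 3 and diagonals 6.
(3,1) attacks row 5 at column 1 and diagonals 3.
(4,6) attacks row 5 at column 6 and diagonals 5.
Attacked columns: {1, 3, 5, 6}. Safe: {2, 4}.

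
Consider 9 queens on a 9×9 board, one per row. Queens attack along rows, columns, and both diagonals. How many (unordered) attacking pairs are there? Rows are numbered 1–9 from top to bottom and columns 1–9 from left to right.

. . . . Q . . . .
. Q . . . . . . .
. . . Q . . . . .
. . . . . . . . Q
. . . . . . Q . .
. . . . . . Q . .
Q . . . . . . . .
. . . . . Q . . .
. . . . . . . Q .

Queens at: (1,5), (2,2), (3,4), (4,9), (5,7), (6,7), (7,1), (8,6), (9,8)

3

Same column: (5,7)–(6,7) (column 7).
Same diagonal: (3,4)–(6,7) (|3−6| = |4−7| = 3); (4,9)–(6,7) (|4−6| = |9−7| = 2).
Total attacking pairs: 3.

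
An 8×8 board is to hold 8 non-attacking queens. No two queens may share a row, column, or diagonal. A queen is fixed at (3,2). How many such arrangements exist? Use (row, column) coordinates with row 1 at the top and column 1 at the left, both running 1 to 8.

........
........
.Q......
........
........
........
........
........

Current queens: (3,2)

14

Branch on row 1: col 1 → 0; col 3 → 7; col 5 → 3; col 6 → 2; col 7 → 2; col 8 → 0.
Sum: 0 + 7 + 3 + 2 + 2 + 0 = 14.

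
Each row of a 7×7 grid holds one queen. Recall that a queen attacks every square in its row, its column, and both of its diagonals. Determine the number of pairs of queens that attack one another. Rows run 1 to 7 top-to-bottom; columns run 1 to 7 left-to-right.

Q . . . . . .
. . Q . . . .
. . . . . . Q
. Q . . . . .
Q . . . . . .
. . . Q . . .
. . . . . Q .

4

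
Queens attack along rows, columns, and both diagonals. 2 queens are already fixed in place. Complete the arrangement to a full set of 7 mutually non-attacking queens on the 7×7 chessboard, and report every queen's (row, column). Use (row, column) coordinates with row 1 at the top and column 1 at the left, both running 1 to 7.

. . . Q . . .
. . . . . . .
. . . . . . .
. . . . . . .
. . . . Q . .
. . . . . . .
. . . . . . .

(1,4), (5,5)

(1,4) (2,6) (3,1) (4,3) (5,5) (6,7) (7,2)

Row 2: attacked by (1,4)→{3,4,5}; (5,5)→{2,5}. Safe: 1, 6, 7. Place at column 6.
Row 3: attacked by (1,4)→{2,4,6}; (2,6)→{5,6,7}; (5,5)→{3,5,7}. Safe: 1. Place at column 1.
Row 4: attacked by (1,4)→{1,4,7}; (2,6)→{4,6}; (3,1)→{1,2}; (5,5)→{4,5,6}. Safe: 3. Place at column 3.
Row 6: attacked by (1,4)→{4}; (2,6)→{2,6}; (3,1)→{1,4}; (4,3)→{1,3,5}; (5,5)→{4,5,6}. Safe: 7. Place at column 7.
Row 7: attacked by (1,4)→{4}; (2,6)→{1,6}; (3,1)→{1,5}; (4,3)→{3,6}; (5,5)→{3,5,7}; (6,7)→{6,7}. Safe: 2. Place at column 2.
Columns [4, 6, 1, 3, 5, 7, 2], r−c [-3, -4, 2, 1, 0, -1, 5], r+c [5, 8, 4, 7, 10, 13, 9] are all distinct, so no two queens attack.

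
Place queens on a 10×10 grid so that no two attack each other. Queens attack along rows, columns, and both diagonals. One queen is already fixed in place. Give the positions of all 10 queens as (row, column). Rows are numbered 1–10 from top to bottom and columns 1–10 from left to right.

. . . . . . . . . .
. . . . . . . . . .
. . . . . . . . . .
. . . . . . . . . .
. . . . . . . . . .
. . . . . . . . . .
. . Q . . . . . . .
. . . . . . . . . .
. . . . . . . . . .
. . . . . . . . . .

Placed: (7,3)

(1,8) (2,10) (3,5) (4,2) (5,6) (6,1) (7,3) (8,7) (9,9) (10,4)

Row 1: attacked by (7,3)→{3,9}. Safe: 1, 2, 4, 5, 6, 7, 8, 10. Place at column 8.
Row 2: attacked by (1,8)→{7,8,9}; (7,3)→{3,8}. Safe: 1, 2, 4, 5, 6, 10. Place at column 10.
Row 3: attacked by (1,8)→{6,8,10}; (2,10)→{9,10}; (7,3)→{3,7}. Safe: 1, 2, 4, 5. Place at column 5.
Row 4: attacked by (1,8)→{5,8}; (2,10)→{8,10}; (3,5)→{4,5,6}; (7,3)→{3,6}. Safe: 1, 2, 7, 9. Place at column 2.
Row 5: attacked by (1,8)→{4,8}; (2,10)→{7,10}; (3,5)→{3,5,7}; (4,2)→{1,2,3}; (7,3)→{1,3,5}. Safe: 6, 9. Place at column 6.
Row 6: attacked by (1,8)→{3,8}; (2,10)→{6,10}; (3,5)→{2,5,8}; (4,2)→{2,4}; (5,6)→{5,6,7}; (7,3)→{2,3,4}. Safe: 1, 9. Place at column 1.
Row 8: attacked by (1,8)→{1,8}; (2,10)→{4,10}; (3,5)→{5,10}; (4,2)→{2,6}; (5,6)→{3,6,9}; (6,1)→{1,3}; (7,3)→{2,3,4}. Safe: 7. Place at column 7.
Row 9: attacked by (1,8)→{8}; (2,10)→{3,10}; (3,5)→{5}; (4,2)→{2,7}; (5,6)→{2,6,10}; (6,1)→{1,4}; (7,3)→{1,3,5}; (8,7)→{6,7,8}. Safe: 9. Place at column 9.
Row 10: attacked by (1,8)→{8}; (2,10)→{2,10}; (3,5)→{5}; (4,2)→{2,8}; (5,6)→{1,6}; (6,1)→{1,5}; (7,3)→{3,6}; (8,7)→{5,7,9}; (9,9)→{8,9,10}. Safe: 4. Place at column 4.
Columns [8, 10, 5, 2, 6, 1, 3, 7, 9, 4], r−c [-7, -8, -2, 2, -1, 5, 4, 1, 0, 6], r+c [9, 12, 8, 6, 11, 7, 10, 15, 18, 14] are all distinct, so no two queens attack.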